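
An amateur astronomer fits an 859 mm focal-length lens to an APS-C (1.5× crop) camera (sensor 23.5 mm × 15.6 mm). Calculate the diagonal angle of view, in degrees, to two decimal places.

1.88°

Sensor diagonal = √(23.5² + 15.6²) = √795.6100 ≈ 28.2066 mm.
Angle of view α = 2·arctan(d/2f) with d = 28.2066 mm and f = 859 mm.
d/2f = 0.01642; arctan(0.01642) ≈ 0.9406°, so α ≈ 1.8812°.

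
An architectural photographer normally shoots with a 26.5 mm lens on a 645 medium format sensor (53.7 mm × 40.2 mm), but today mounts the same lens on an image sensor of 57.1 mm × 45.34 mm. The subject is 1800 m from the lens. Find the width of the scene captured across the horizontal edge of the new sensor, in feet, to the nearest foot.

12725 ft

The focal length stays 26.5 mm; the relevant sensor dimension is now w = 57.1 mm. Object distance dₒ = 1800 m = 1.8e+06 mm.
Thin-lens field width W = w·(dₒ − f)/f = 57.1 × (1.8e+06 − 26.5)/26.5 ≈ 3878433.466 mm = 3878433.466/304.8 ft = 12724.5 ft.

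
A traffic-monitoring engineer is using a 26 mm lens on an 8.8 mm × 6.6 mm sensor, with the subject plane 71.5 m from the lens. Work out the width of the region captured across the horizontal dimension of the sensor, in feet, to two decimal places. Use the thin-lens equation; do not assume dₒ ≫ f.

dₒ: 71.5 m = 71500 mm.
Similar triangles through the lens centre give W/dₒ = w/dᵢ; with 1/f = 1/dₒ + 1/dᵢ this gives W = w·(dₒ − f)/f.
W = 8.8 mm × (71500 − 26) / 26 = 8.8 × 2749.0000 ≈ 24191.200 mm = 24191.200/304.8 ft = 79.3675 ft.

79.37 ft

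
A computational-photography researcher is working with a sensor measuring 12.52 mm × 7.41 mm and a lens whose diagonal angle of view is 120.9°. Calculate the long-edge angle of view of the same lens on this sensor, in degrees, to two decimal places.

113.25°

Sensor diagonal = √(12.52² + 7.41²) = √211.6585 ≈ 14.5485 mm.
From the diagonal AOV: f = 14.5485 / (2·tan(60.45°)) = 14.5485 / 3.52780 ≈ 4.1240 mm.
Long-edge AOV = 2·arctan(12.52 / (2 × 4.1240)) = 2·arctan(1.51796) ≈ 113.2479°.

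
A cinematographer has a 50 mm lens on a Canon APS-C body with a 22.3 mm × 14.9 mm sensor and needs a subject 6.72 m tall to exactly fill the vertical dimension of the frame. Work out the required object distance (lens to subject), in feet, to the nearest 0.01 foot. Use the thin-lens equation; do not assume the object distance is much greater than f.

74.15 ft

W: 6.72 m = 6720 mm.
Magnification m = h/W = dᵢ/dₒ; combined with 1/f = 1/dₒ + 1/dᵢ this gives dₒ = f·(1 + W/h).
dₒ = 50 mm × (1 + 6720/14.9) = 50 × 452.0067 ≈ 22600.336 mm = 22600.336/304.8 ft = 74.1481 ft.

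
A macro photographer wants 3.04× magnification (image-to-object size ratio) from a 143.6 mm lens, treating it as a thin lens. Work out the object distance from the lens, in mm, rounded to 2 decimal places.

190.84 mm

With m = dᵢ/dₒ and 1/f = 1/dₒ + 1/dᵢ, substituting dᵢ = m·dₒ gives 1/f = (1 + 1/m)/dₒ, hence dₒ = f·(1 + 1/m).
dₒ = 143.6 × (1 + 1/3.04) = 143.6 × 1.32895 ≈ 190.837 mm.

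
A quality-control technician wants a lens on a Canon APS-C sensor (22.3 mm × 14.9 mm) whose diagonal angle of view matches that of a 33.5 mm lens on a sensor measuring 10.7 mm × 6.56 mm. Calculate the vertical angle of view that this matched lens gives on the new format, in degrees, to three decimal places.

Sensor diagonal = √(10.7² + 6.56²) = √157.5236 ≈ 12.5508 mm.
Sensor diagonal = √(22.3² + 14.9²) = √719.3000 ≈ 26.8198 mm.
Equal diagonal AOV ⇒ f₂ = f₁ · 26.8198/12.5508 = 33.5 × 2.13689 ≈ 71.5858 mm.
Vertical AOV on the new format = 2·arctan(14.9 / (2 × 71.5858)) = 2·arctan(0.10407) ≈ 11.8829°.

11.883°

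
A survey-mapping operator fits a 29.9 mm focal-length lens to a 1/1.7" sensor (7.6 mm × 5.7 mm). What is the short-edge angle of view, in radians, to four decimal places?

0.1901 rad

Angle of view α = 2·arctan(h/2f) with h = 5.7 mm and f = 29.9 mm.
h/2f = 0.09532; arctan(0.09532) ≈ 0.0950 rad, so α ≈ 0.1901 rad.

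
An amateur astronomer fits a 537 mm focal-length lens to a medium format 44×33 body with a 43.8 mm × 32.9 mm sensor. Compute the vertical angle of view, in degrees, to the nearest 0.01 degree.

3.51°

Angle of view α = 2·arctan(h/2f) with h = 32.9 mm and f = 537 mm.
h/2f = 0.03063; arctan(0.03063) ≈ 1.7546°, so α ≈ 3.5092°.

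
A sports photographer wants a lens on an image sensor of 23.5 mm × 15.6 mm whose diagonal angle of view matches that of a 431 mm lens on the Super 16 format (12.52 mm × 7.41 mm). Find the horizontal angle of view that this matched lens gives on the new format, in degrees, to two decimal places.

Sensor diagonal = √(12.52² + 7.41²) = √211.6585 ≈ 14.5485 mm.
Sensor diagonal = √(23.5² + 15.6²) = √795.6100 ≈ 28.2066 mm.
Equal diagonal AOV ⇒ f₂ = f₁ · 28.2066/14.5485 = 431 × 1.93880 ≈ 835.6214 mm.
Horizontal AOV on the new format = 2·arctan(23.5 / (2 × 835.6214)) = 2·arctan(0.01406) ≈ 1.6112°.

1.61°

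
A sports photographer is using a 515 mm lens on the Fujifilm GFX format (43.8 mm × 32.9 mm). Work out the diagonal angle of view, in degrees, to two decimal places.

6.09°

Sensor diagonal = √(43.8² + 32.9²) = √3000.8500 ≈ 54.7800 mm.
Angle of view α = 2·arctan(d/2f) with d = 54.7800 mm and f = 515 mm.
d/2f = 0.05318; arctan(0.05318) ≈ 3.0444°, so α ≈ 6.0888°.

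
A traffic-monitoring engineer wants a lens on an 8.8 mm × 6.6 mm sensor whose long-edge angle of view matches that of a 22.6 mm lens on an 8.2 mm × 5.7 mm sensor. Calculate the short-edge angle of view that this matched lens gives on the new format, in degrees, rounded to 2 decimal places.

15.50°

Equal long-edge AOV ⇒ f₂ = f₁ · 8.8/8.2 = 22.6 × 1.07317 ≈ 24.2537 mm.
Short-edge AOV on the new format = 2·arctan(6.6 / (2 × 24.2537)) = 2·arctan(0.13606) ≈ 15.4964°.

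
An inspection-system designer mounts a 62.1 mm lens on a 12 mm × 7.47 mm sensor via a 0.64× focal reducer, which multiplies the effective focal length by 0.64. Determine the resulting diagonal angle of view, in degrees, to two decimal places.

Effective focal length f = 62.1 × 0.64 = 39.744 mm.
Sensor diagonal = √(12² + 7.47²) = √199.8009 ≈ 14.1351 mm.
α = 2·arctan(14.135 / (2 × 39.744)) = 2·arctan(0.17783) ≈ 20.1666°.

20.17°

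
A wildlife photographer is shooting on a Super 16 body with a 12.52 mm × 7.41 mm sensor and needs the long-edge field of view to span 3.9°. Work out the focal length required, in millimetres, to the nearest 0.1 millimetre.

183.9 mm

From α = 2·arctan(w/2f) we get f = w / (2·tan(α/2)).
With w = 12.52 mm and α/2 = 1.95°, tan(α/2) ≈ 0.03405, so f ≈ 12.52 / 0.06809 ≈ 183.8631 mm.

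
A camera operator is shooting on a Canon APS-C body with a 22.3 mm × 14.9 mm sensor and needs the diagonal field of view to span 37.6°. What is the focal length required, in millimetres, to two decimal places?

39.39 mm

Sensor diagonal = √(22.3² + 14.9²) = √719.3000 ≈ 26.8198 mm.
From α = 2·arctan(d/2f) we get f = d / (2·tan(α/2)).
With d = 26.8198 mm and α/2 = 18.8°, tan(α/2) ≈ 0.34043, so f ≈ 26.8198 / 0.68086 ≈ 39.3913 mm.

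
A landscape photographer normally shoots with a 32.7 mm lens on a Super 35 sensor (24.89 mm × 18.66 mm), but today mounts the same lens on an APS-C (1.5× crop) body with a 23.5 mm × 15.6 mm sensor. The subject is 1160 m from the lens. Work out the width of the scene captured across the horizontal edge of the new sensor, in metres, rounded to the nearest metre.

The focal length stays 32.7 mm; the relevant sensor dimension is now w = 23.5 mm. Object distance dₒ = 1160 m = 1.16e+06 mm.
Thin-lens field width W = w·(dₒ − f)/f = 23.5 × (1.16e+06 − 32.7)/32.7 ≈ 833615.644 mm = 833.616 m.

834 m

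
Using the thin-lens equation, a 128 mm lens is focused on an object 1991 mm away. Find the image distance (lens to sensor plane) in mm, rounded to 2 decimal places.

1/dᵢ = 1/f − 1/dₒ = 1/128 − 1/1991 = 0.0073102 mm⁻¹.
dᵢ = 1/0.0073102 ≈ 136.7944 mm.

136.79 mm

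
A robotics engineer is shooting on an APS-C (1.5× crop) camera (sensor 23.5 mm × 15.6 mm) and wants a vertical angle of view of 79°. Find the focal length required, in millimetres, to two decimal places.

From α = 2·arctan(h/2f) we get f = h / (2·tan(α/2)).
With h = 15.6 mm and α/2 = 39.5°, tan(α/2) ≈ 0.82434, so f ≈ 15.6 / 1.64867 ≈ 9.4622 mm.

9.46 mm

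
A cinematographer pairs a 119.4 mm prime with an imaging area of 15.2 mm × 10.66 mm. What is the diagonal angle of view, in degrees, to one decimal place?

8.9°

Sensor diagonal = √(15.2² + 10.66²) = √344.6756 ≈ 18.5654 mm.
Angle of view α = 2·arctan(d/2f) with d = 18.5654 mm and f = 119.4 mm.
d/2f = 0.07774; arctan(0.07774) ≈ 4.4455°, so α ≈ 8.8910°.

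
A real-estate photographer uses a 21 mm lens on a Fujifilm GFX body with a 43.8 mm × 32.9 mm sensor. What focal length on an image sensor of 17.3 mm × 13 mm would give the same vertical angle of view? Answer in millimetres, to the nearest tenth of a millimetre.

8.3 mm

Equal angle of view means equal height/f ratio, so f₂ = f₁ · (height₂/height₁) = 21 × 13/32.9.
f₂ = 21 × 0.39514 ≈ 8.298 mm.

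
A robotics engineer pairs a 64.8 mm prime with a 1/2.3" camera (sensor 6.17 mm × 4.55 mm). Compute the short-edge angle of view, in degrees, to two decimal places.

4.02°

Angle of view α = 2·arctan(h/2f) with h = 4.55 mm and f = 64.8 mm.
h/2f = 0.03511; arctan(0.03511) ≈ 2.0107°, so α ≈ 4.0214°.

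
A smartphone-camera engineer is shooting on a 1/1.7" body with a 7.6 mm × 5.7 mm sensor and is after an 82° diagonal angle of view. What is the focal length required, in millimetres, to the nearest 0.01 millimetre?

5.46 mm

Sensor diagonal = √(7.6² + 5.7²) = √90.2500 ≈ 9.5000 mm.
From α = 2·arctan(d/2f) we get f = d / (2·tan(α/2)).
With d = 9.5000 mm and α/2 = 41°, tan(α/2) ≈ 0.86929, so f ≈ 9.5000 / 1.73857 ≈ 5.4642 mm.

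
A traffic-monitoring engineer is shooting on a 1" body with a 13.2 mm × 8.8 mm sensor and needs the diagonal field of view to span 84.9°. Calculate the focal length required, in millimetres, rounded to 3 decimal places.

Sensor diagonal = √(13.2² + 8.8²) = √251.6800 ≈ 15.8644 mm.
From α = 2·arctan(d/2f) we get f = d / (2·tan(α/2)).
With d = 15.8644 mm and α/2 = 42.45°, tan(α/2) ≈ 0.91473, so f ≈ 15.8644 / 1.82945 ≈ 8.6717 mm.

8.672 mm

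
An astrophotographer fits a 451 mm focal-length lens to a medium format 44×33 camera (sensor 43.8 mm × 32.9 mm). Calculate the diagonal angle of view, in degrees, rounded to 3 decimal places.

6.951°

Sensor diagonal = √(43.8² + 32.9²) = √3000.8500 ≈ 54.7800 mm.
Angle of view α = 2·arctan(d/2f) with d = 54.7800 mm and f = 451 mm.
d/2f = 0.06073; arctan(0.06073) ≈ 3.4754°, so α ≈ 6.9508°.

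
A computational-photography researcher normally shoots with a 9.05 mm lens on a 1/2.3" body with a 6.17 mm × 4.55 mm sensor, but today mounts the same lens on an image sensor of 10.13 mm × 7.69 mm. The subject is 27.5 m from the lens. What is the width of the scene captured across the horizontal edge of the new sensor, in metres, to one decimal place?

The focal length stays 9.05 mm; the relevant sensor dimension is now w = 10.13 mm. Object distance dₒ = 27.5 m = 27500 mm.
Thin-lens field width W = w·(dₒ − f)/f = 10.13 × (27500 − 9.05)/9.05 ≈ 30771.638 mm = 30.7716 m.

30.8 m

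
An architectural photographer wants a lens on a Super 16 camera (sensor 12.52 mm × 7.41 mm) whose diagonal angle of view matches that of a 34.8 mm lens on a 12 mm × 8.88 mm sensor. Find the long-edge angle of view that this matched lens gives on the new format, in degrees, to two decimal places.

Sensor diagonal = √(12² + 8.88²) = √222.8544 ≈ 14.9283 mm.
Sensor diagonal = √(12.52² + 7.41²) = √211.6585 ≈ 14.5485 mm.
Equal diagonal AOV ⇒ f₂ = f₁ · 14.5485/14.9283 = 34.8 × 0.97456 ≈ 33.9146 mm.
Long-edge AOV on the new format = 2·arctan(12.52 / (2 × 33.9146)) = 2·arctan(0.18458) ≈ 20.9160°.

20.92°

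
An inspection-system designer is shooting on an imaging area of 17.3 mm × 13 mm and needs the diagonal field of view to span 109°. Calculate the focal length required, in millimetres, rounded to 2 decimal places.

7.72 mm

Sensor diagonal = √(17.3² + 13²) = √468.2900 ≈ 21.6400 mm.
From α = 2·arctan(d/2f) we get f = d / (2·tan(α/2)).
With d = 21.6400 mm and α/2 = 54.5°, tan(α/2) ≈ 1.40195, so f ≈ 21.6400 / 2.80390 ≈ 7.7178 mm.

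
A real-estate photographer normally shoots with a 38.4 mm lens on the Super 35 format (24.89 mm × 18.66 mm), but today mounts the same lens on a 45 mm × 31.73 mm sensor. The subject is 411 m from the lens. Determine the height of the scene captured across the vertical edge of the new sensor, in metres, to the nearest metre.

The focal length stays 38.4 mm; the relevant sensor dimension is now h = 31.73 mm. Object distance dₒ = 411 m = 411000 mm.
Thin-lens field height W = h·(dₒ − f)/f = 31.73 × (411000 − 38.4)/38.4 ≈ 339578.426 mm = 339.578 m.

340 m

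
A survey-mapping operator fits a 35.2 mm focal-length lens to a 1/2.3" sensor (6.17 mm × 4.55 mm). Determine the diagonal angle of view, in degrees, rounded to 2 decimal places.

Sensor diagonal = √(6.17² + 4.55²) = √58.7714 ≈ 7.6663 mm.
Angle of view α = 2·arctan(d/2f) with d = 7.6663 mm and f = 35.2 mm.
d/2f = 0.10890; arctan(0.10890) ≈ 6.2148°, so α ≈ 12.4295°.

12.43°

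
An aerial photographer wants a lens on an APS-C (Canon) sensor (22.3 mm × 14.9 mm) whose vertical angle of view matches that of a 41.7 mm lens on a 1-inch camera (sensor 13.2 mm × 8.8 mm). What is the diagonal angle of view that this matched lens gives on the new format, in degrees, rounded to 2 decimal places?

Equal vertical AOV ⇒ f₂ = f₁ · 14.9/8.8 = 41.7 × 1.69318 ≈ 70.6057 mm.
Sensor diagonal = √(22.3² + 14.9²) = √719.3000 ≈ 26.8198 mm.
Diagonal AOV on the new format = 2·arctan(26.8198 / (2 × 70.6057)) = 2·arctan(0.18993) ≈ 21.5078°.

21.51°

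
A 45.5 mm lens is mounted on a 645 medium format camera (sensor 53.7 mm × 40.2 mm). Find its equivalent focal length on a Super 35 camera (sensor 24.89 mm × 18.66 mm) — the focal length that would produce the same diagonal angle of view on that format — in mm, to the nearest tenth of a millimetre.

Sensor diagonal = √(53.7² + 40.2²) = √4499.7300 ≈ 67.0800 mm.
Sensor diagonal = √(24.89² + 18.66²) = √967.7077 ≈ 31.1080 mm.
Equal angle of view means equal diagonal/f ratio, so f₂ = f₁ · (diagonal₂/diagonal₁) = 45.5 × 31.1080/67.0800.
f₂ = 45.5 × 0.46374 ≈ 21.100 mm.

21.1 mm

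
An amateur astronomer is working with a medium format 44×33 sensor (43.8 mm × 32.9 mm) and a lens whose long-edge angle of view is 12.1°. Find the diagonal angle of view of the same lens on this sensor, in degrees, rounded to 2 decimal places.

15.10°

From the long-edge AOV: f = 43.8 / (2·tan(6.05°)) = 43.8 / 0.21197 ≈ 206.6299 mm.
Sensor diagonal = √(43.8² + 32.9²) = √3000.8500 ≈ 54.7800 mm.
Diagonal AOV = 2·arctan(54.7800 / (2 × 206.6299)) = 2·arctan(0.13256) ≈ 15.1017°.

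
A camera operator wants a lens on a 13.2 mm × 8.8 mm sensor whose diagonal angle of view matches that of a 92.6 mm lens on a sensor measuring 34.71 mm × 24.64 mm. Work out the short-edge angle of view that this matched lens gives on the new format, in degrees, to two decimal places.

14.53°

Sensor diagonal = √(34.71² + 24.64²) = √1811.9137 ≈ 42.5666 mm.
Sensor diagonal = √(13.2² + 8.8²) = √251.6800 ≈ 15.8644 mm.
Equal diagonal AOV ⇒ f₂ = f₁ · 15.8644/42.5666 = 92.6 × 0.37270 ≈ 34.5117 mm.
Short-edge AOV on the new format = 2·arctan(8.8 / (2 × 34.5117)) = 2·arctan(0.12749) ≈ 14.5312°.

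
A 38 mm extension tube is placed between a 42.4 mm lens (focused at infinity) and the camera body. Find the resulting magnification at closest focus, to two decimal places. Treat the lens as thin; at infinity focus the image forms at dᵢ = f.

The tube moves the image plane from f to f + e, so dᵢ = 42.4 + 38 = 80.4 mm. Focus is achieved when 1/f = 1/dₒ + 1/dᵢ, giving dₒ = 1/(1/f − 1/(f+e)).
Magnification m = dᵢ/dₒ = (f+e)·(1/f − 1/(f+e)) = e/f = 38/42.4 ≈ 0.8962.

0.90×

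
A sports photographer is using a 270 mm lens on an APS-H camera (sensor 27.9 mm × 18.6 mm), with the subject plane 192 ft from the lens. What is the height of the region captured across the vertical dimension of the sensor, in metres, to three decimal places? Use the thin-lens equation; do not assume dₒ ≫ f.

4.013 m

dₒ: 192 ft × 304.8 mm/ft = 58521.60 mm.
Similar triangles through the lens centre give W/dₒ = h/dᵢ; with 1/f = 1/dₒ + 1/dᵢ this gives W = h·(dₒ − f)/f.
W = 18.6 mm × (58521.6 − 270) / 270 = 18.6 × 215.7467 ≈ 4012.888 mm = 4.01289 m.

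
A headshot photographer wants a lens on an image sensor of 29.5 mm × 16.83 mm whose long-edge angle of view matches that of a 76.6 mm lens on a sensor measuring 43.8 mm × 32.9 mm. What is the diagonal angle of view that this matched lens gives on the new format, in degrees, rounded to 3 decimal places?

Equal long-edge AOV ⇒ f₂ = f₁ · 29.5/43.8 = 76.6 × 0.67352 ≈ 51.5913 mm.
Sensor diagonal = √(29.5² + 16.83²) = √1153.4989 ≈ 33.9632 mm.
Diagonal AOV on the new format = 2·arctan(33.9632 / (2 × 51.5913)) = 2·arctan(0.32916) ≈ 36.4386°.

36.439°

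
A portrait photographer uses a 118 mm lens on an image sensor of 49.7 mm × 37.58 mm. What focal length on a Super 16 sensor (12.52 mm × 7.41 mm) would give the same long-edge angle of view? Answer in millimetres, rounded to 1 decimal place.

29.7 mm

Equal angle of view means equal width/f ratio, so f₂ = f₁ · (width₂/width₁) = 118 × 12.52/49.7.
f₂ = 118 × 0.25191 ≈ 29.726 mm.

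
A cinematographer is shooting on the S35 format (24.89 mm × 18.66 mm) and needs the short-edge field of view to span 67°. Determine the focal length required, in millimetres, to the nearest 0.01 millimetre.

14.10 mm

From α = 2·arctan(h/2f) we get f = h / (2·tan(α/2)).
With h = 18.66 mm and α/2 = 33.5°, tan(α/2) ≈ 0.66189, so f ≈ 18.66 / 1.32377 ≈ 14.0961 mm.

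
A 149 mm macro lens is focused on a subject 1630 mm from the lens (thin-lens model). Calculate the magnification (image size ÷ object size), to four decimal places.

0.1006×

Thin lens: 1/f = 1/dₒ + 1/dᵢ → 1/dᵢ = 1/149 − 1/1630 = 0.0060979 mm⁻¹, so dᵢ ≈ 163.9905 mm.
Magnification m = dᵢ/dₒ = 163.9905/1630 ≈ 0.10061.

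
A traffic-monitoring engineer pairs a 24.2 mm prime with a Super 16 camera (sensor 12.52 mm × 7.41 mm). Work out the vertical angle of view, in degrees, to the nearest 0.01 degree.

Angle of view α = 2·arctan(h/2f) with h = 7.41 mm and f = 24.2 mm.
h/2f = 0.15310; arctan(0.15310) ≈ 8.7043°, so α ≈ 17.4087°.

17.41°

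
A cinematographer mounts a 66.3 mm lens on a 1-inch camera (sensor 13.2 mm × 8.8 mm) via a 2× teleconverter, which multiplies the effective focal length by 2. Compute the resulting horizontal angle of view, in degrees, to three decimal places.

Effective focal length f = 66.3 × 2 = 132.6 mm.
α = 2·arctan(13.2 / (2 × 132.6)) = 2·arctan(0.04977) ≈ 5.6989°.

5.699°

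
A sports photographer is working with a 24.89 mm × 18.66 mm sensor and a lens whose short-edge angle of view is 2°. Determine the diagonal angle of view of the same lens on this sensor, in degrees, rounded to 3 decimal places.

3.334°

From the short-edge AOV: f = 18.66 / (2·tan(1°)) = 18.66 / 0.03491 ≈ 534.5153 mm.
Sensor diagonal = √(24.89² + 18.66²) = √967.7077 ≈ 31.1080 mm.
Diagonal AOV = 2·arctan(31.1080 / (2 × 534.5153)) = 2·arctan(0.02910) ≈ 3.3336°.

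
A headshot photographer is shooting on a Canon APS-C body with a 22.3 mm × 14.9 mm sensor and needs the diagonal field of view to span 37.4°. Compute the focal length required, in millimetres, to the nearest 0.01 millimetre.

39.62 mm

Sensor diagonal = √(22.3² + 14.9²) = √719.3000 ≈ 26.8198 mm.
From α = 2·arctan(d/2f) we get f = d / (2·tan(α/2)).
With d = 26.8198 mm and α/2 = 18.7°, tan(α/2) ≈ 0.33848, so f ≈ 26.8198 / 0.67696 ≈ 39.6178 mm.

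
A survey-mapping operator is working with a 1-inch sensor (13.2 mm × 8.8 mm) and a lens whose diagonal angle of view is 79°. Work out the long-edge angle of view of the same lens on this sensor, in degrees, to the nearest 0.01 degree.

Sensor diagonal = √(13.2² + 8.8²) = √251.6800 ≈ 15.8644 mm.
From the diagonal AOV: f = 15.8644 / (2·tan(39.5°)) = 15.8644 / 1.64867 ≈ 9.6225 mm.
Long-edge AOV = 2·arctan(13.2 / (2 × 9.6225)) = 2·arctan(0.68589) ≈ 68.8916°.

68.89°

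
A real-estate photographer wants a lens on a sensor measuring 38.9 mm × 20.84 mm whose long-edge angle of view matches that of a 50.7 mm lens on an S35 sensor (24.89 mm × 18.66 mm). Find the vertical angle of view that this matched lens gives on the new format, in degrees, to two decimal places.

Equal long-edge AOV ⇒ f₂ = f₁ · 38.9/24.89 = 50.7 × 1.56288 ≈ 79.2378 mm.
Vertical AOV on the new format = 2·arctan(20.84 / (2 × 79.2378)) = 2·arctan(0.13150) ≈ 14.9831°.

14.98°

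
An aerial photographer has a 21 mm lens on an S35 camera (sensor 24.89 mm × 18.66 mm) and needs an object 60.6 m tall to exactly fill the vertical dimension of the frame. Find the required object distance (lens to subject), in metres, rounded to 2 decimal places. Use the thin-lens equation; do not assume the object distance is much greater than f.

W: 60.6 m = 60600 mm.
Magnification m = h/W = dᵢ/dₒ; combined with 1/f = 1/dₒ + 1/dᵢ this gives dₒ = f·(1 + W/h).
dₒ = 21 mm × (1 + 60600/18.66) = 21 × 3248.5884 ≈ 68220.357 mm = 68.2204 m.

68.22 m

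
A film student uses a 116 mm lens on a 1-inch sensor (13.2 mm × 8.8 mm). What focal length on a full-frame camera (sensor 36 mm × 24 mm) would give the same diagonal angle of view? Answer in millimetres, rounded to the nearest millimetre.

Sensor diagonal = √(13.2² + 8.8²) = √251.6800 ≈ 15.8644 mm.
Sensor diagonal = √(36² + 24²) = √1872.0000 ≈ 43.2666 mm.
Equal angle of view means equal diagonal/f ratio, so f₂ = f₁ · (diagonal₂/diagonal₁) = 116 × 43.2666/15.8644.
f₂ = 116 × 2.72727 ≈ 316.364 mm.

316 mm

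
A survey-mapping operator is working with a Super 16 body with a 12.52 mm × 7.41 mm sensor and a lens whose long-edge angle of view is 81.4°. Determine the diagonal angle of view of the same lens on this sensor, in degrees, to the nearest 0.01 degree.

89.97°

From the long-edge AOV: f = 12.52 / (2·tan(40.7°)) = 12.52 / 1.72027 ≈ 7.2779 mm.
Sensor diagonal = √(12.52² + 7.41²) = √211.6585 ≈ 14.5485 mm.
Diagonal AOV = 2·arctan(14.5485 / (2 × 7.2779)) = 2·arctan(0.99949) ≈ 89.9710°.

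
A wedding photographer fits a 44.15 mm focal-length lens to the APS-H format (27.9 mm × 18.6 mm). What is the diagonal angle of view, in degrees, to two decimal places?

Sensor diagonal = √(27.9² + 18.6²) = √1124.3700 ≈ 33.5316 mm.
Angle of view α = 2·arctan(d/2f) with d = 33.5316 mm and f = 44.15 mm.
d/2f = 0.37975; arctan(0.37975) ≈ 20.7941°, so α ≈ 41.5882°.

41.59°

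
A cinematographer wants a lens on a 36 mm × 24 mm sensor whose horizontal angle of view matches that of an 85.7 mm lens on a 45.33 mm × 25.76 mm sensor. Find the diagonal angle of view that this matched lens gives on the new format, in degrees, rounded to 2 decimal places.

Equal horizontal AOV ⇒ f₂ = f₁ · 36/45.33 = 85.7 × 0.79418 ≈ 68.0609 mm.
Sensor diagonal = √(36² + 24²) = √1872.0000 ≈ 43.2666 mm.
Diagonal AOV on the new format = 2·arctan(43.2666 / (2 × 68.0609)) = 2·arctan(0.31785) ≈ 35.2660°.

35.27°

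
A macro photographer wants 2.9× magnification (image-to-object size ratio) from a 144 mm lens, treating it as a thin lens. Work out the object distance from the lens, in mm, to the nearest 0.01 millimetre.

With m = dᵢ/dₒ and 1/f = 1/dₒ + 1/dᵢ, substituting dᵢ = m·dₒ gives 1/f = (1 + 1/m)/dₒ, hence dₒ = f·(1 + 1/m).
dₒ = 144 × (1 + 1/2.9) = 144 × 1.34483 ≈ 193.655 mm.

193.66 mm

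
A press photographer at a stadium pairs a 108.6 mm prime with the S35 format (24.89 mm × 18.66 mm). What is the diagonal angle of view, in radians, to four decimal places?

Sensor diagonal = √(24.89² + 18.66²) = √967.7077 ≈ 31.1080 mm.
Angle of view α = 2·arctan(d/2f) with d = 31.1080 mm and f = 108.6 mm.
d/2f = 0.14322; arctan(0.14322) ≈ 0.1423 rad, so α ≈ 0.2845 rad.

0.2845 rad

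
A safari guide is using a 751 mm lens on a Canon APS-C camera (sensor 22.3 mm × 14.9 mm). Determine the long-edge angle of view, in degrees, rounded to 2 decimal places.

Angle of view α = 2·arctan(w/2f) with w = 22.3 mm and f = 751 mm.
w/2f = 0.01485; arctan(0.01485) ≈ 0.8506°, so α ≈ 1.7012°.

1.70°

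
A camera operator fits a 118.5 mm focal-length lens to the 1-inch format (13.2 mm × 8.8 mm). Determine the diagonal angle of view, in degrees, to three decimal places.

7.659°

Sensor diagonal = √(13.2² + 8.8²) = √251.6800 ≈ 15.8644 mm.
Angle of view α = 2·arctan(d/2f) with d = 15.8644 mm and f = 118.5 mm.
d/2f = 0.06694; arctan(0.06694) ≈ 3.8296°, so α ≈ 7.6592°.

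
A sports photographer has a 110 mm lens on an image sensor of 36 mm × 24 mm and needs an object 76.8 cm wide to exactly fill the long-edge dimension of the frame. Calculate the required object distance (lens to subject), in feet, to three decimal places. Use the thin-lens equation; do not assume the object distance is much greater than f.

8.060 ft

W: 76.8 cm = 768 mm.
Magnification m = w/W = dᵢ/dₒ; combined with 1/f = 1/dₒ + 1/dᵢ this gives dₒ = f·(1 + W/w).
dₒ = 110 mm × (1 + 768/36) = 110 × 22.3333 ≈ 2456.667 mm = 2456.667/304.8 ft = 8.05993 ft.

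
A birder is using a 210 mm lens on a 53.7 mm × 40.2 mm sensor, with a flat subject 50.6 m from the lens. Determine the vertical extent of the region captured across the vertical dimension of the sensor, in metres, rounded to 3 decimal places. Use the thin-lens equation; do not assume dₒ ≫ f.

9.646 m

dₒ: 50.6 m = 50600 mm.
Similar triangles through the lens centre give W/dₒ = h/dᵢ; with 1/f = 1/dₒ + 1/dᵢ this gives W = h·(dₒ − f)/f.
W = 40.2 mm × (50600 − 210) / 210 = 40.2 × 239.9524 ≈ 9646.086 mm = 9.64609 m.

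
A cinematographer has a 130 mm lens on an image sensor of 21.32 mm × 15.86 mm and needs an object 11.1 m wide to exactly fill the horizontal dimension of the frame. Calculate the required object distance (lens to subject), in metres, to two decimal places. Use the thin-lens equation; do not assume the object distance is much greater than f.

67.81 m

W: 11.1 m = 11100 mm.
Magnification m = w/W = dᵢ/dₒ; combined with 1/f = 1/dₒ + 1/dᵢ this gives dₒ = f·(1 + W/w).
dₒ = 130 mm × (1 + 11100/21.32) = 130 × 521.6379 ≈ 67812.927 mm = 67.8129 m.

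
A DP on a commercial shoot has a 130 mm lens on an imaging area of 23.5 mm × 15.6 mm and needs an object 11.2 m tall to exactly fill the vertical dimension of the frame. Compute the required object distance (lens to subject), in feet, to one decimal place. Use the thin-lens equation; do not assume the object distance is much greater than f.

306.6 ft

W: 11.2 m = 11200 mm.
Magnification m = h/W = dᵢ/dₒ; combined with 1/f = 1/dₒ + 1/dᵢ this gives dₒ = f·(1 + W/h).
dₒ = 130 mm × (1 + 11200/15.6) = 130 × 718.9487 ≈ 93463.333 mm = 93463.333/304.8 ft = 306.638 ft.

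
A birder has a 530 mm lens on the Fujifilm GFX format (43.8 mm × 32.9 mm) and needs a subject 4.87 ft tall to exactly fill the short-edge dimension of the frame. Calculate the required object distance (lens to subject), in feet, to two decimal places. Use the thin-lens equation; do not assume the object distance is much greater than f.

80.19 ft

W: 4.87 ft × 304.8 mm/ft = 1484.38 mm.
Magnification m = h/W = dᵢ/dₒ; combined with 1/f = 1/dₒ + 1/dᵢ this gives dₒ = f·(1 + W/h).
dₒ = 530 mm × (1 + 1484.38/32.9) = 530 × 46.1178 ≈ 24442.439 mm = 24442.439/304.8 ft = 80.1917 ft.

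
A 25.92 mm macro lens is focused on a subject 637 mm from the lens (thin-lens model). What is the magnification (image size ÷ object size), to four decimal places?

Thin lens: 1/f = 1/dₒ + 1/dᵢ → 1/dᵢ = 1/25.92 − 1/637 = 0.0370104 mm⁻¹, so dᵢ ≈ 27.0194 mm.
Magnification m = dᵢ/dₒ = 27.0194/637 ≈ 0.04242.

0.0424×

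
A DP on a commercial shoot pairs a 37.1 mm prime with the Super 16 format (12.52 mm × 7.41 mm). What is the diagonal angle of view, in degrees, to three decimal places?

22.187°

Sensor diagonal = √(12.52² + 7.41²) = √211.6585 ≈ 14.5485 mm.
Angle of view α = 2·arctan(d/2f) with d = 14.5485 mm and f = 37.1 mm.
d/2f = 0.19607; arctan(0.19607) ≈ 11.0933°, so α ≈ 22.1867°.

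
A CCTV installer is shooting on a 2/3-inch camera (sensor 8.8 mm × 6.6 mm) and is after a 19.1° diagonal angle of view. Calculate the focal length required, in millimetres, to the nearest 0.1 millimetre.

Sensor diagonal = √(8.8² + 6.6²) = √121.0000 ≈ 11.0000 mm.
From α = 2·arctan(d/2f) we get f = d / (2·tan(α/2)).
With d = 11.0000 mm and α/2 = 9.55°, tan(α/2) ≈ 0.16824, so f ≈ 11.0000 / 0.33648 ≈ 32.6914 mm.

32.7 mm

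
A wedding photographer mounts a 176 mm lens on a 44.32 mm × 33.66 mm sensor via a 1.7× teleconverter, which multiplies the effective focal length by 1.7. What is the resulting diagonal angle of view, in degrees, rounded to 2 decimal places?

10.63°

Effective focal length f = 176 × 1.7 = 299.2 mm.
Sensor diagonal = √(44.32² + 33.66²) = √3097.2580 ≈ 55.6530 mm.
α = 2·arctan(55.653 / (2 × 299.2)) = 2·arctan(0.09300) ≈ 10.6268°.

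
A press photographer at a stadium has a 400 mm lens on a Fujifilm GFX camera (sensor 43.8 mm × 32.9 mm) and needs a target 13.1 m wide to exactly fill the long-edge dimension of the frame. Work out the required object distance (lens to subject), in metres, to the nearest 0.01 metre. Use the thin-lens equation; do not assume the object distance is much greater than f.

W: 13.1 m = 13100 mm.
Magnification m = w/W = dᵢ/dₒ; combined with 1/f = 1/dₒ + 1/dᵢ this gives dₒ = f·(1 + W/w).
dₒ = 400 mm × (1 + 13100/43.8) = 400 × 300.0868 ≈ 120034.703 mm = 120.035 m.

120.03 m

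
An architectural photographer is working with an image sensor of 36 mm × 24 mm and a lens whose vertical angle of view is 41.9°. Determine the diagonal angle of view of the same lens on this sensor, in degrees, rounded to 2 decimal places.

From the vertical AOV: f = 24 / (2·tan(20.95°)) = 24 / 0.76573 ≈ 31.3428 mm.
Sensor diagonal = √(36² + 24²) = √1872.0000 ≈ 43.2666 mm.
Diagonal AOV = 2·arctan(43.2666 / (2 × 31.3428)) = 2·arctan(0.69022) ≈ 69.2281°.

69.23°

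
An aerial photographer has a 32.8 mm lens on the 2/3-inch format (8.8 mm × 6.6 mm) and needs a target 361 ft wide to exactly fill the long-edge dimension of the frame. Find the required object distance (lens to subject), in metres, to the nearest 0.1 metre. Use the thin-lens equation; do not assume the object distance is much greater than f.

410.2 m

W: 361 ft × 304.8 mm/ft = 110032.80 mm.
Magnification m = w/W = dᵢ/dₒ; combined with 1/f = 1/dₒ + 1/dᵢ this gives dₒ = f·(1 + W/w).
dₒ = 32.8 mm × (1 + 110033/8.8) = 32.8 × 12504.7269 ≈ 410155.041 mm = 410.155 m.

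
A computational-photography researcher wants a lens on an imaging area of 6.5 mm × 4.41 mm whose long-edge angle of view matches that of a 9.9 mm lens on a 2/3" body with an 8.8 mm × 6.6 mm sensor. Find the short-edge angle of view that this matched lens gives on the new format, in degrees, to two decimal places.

33.56°

Equal long-edge AOV ⇒ f₂ = f₁ · 6.5/8.8 = 9.9 × 0.73864 ≈ 7.3125 mm.
Short-edge AOV on the new format = 2·arctan(4.41 / (2 × 7.3125)) = 2·arctan(0.30154) ≈ 33.5602°.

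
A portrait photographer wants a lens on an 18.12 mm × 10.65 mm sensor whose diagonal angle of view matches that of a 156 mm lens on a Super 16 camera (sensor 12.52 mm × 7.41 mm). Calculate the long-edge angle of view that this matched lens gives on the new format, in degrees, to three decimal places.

4.604°

Sensor diagonal = √(12.52² + 7.41²) = √211.6585 ≈ 14.5485 mm.
Sensor diagonal = √(18.12² + 10.65²) = √441.7569 ≈ 21.0180 mm.
Equal diagonal AOV ⇒ f₂ = f₁ · 21.0180/14.5485 = 156 × 1.44469 ≈ 225.3712 mm.
Long-edge AOV on the new format = 2·arctan(18.12 / (2 × 225.3712)) = 2·arctan(0.04020) ≈ 4.6041°.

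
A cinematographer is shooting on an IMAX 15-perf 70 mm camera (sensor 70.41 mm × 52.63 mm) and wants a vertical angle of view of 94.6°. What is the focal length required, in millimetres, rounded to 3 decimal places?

24.283 mm

From α = 2·arctan(h/2f) we get f = h / (2·tan(α/2)).
With h = 52.63 mm and α/2 = 47.3°, tan(α/2) ≈ 1.08369, so f ≈ 52.63 / 2.16738 ≈ 24.2828 mm.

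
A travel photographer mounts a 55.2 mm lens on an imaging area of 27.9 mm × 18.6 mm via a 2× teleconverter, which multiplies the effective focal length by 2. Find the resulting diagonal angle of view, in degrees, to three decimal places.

Effective focal length f = 55.2 × 2 = 110.4 mm.
Sensor diagonal = √(27.9² + 18.6²) = √1124.3700 ≈ 33.5316 mm.
α = 2·arctan(33.532 / (2 × 110.4)) = 2·arctan(0.15186) ≈ 17.2704°.

17.270°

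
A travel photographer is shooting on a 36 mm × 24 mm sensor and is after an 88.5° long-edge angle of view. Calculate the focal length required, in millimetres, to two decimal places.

From α = 2·arctan(w/2f) we get f = w / (2·tan(α/2)).
With w = 36 mm and α/2 = 44.25°, tan(α/2) ≈ 0.97416, so f ≈ 36 / 1.94831 ≈ 18.4775 mm.

18.48 mm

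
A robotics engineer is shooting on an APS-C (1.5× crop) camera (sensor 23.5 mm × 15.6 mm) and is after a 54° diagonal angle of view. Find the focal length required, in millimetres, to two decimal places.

Sensor diagonal = √(23.5² + 15.6²) = √795.6100 ≈ 28.2066 mm.
From α = 2·arctan(d/2f) we get f = d / (2·tan(α/2)).
With d = 28.2066 mm and α/2 = 27°, tan(α/2) ≈ 0.50953, so f ≈ 28.2066 / 1.01905 ≈ 27.6792 mm.

27.68 mm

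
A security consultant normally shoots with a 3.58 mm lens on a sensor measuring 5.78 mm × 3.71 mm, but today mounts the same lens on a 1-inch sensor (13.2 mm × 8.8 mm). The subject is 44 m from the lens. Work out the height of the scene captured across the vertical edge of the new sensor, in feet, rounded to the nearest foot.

The focal length stays 3.58 mm; the relevant sensor dimension is now h = 8.8 mm. Object distance dₒ = 44 m = 44000 mm.
Thin-lens field height W = h·(dₒ − f)/f = 8.8 × (44000 − 3.58)/3.58 ≈ 108147.625 mm = 108147.625/304.8 ft = 354.815 ft.

355 ft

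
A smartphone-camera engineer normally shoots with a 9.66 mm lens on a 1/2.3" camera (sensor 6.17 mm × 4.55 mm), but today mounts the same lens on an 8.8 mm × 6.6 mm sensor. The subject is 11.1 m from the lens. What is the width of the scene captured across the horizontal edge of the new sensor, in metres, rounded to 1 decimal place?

The focal length stays 9.66 mm; the relevant sensor dimension is now w = 8.8 mm. Object distance dₒ = 11.1 m = 11100 mm.
Thin-lens field width W = w·(dₒ − f)/f = 8.8 × (11100 − 9.66)/9.66 ≈ 10103.001 mm = 10.103 m.

10.1 m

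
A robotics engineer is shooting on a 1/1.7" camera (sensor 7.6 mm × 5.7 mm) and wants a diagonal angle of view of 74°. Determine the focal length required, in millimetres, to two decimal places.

Sensor diagonal = √(7.6² + 5.7²) = √90.2500 ≈ 9.5000 mm.
From α = 2·arctan(d/2f) we get f = d / (2·tan(α/2)).
With d = 9.5000 mm and α/2 = 37°, tan(α/2) ≈ 0.75355, so f ≈ 9.5000 / 1.50711 ≈ 6.3035 mm.

6.30 mm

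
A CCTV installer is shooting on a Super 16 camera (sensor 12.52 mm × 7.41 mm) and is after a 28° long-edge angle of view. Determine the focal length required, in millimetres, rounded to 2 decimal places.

From α = 2·arctan(w/2f) we get f = w / (2·tan(α/2)).
With w = 12.52 mm and α/2 = 14°, tan(α/2) ≈ 0.24933, so f ≈ 12.52 / 0.49866 ≈ 25.1075 mm.

25.11 mm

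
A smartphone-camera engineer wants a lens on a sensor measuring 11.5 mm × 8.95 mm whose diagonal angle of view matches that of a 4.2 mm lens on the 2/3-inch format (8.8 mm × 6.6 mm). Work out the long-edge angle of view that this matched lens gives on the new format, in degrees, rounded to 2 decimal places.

91.88°

Sensor diagonal = √(8.8² + 6.6²) = √121.0000 ≈ 11.0000 mm.
Sensor diagonal = √(11.5² + 8.95²) = √212.3525 ≈ 14.5723 mm.
Equal diagonal AOV ⇒ f₂ = f₁ · 14.5723/11.0000 = 4.2 × 1.32476 ≈ 5.5640 mm.
Long-edge AOV on the new format = 2·arctan(11.5 / (2 × 5.5640)) = 2·arctan(1.03343) ≈ 91.8839°.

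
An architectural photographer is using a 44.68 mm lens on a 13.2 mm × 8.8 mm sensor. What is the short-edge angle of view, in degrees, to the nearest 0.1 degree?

11.2°

Angle of view α = 2·arctan(h/2f) with h = 8.8 mm and f = 44.68 mm.
h/2f = 0.09848; arctan(0.09848) ≈ 5.6242°, so α ≈ 11.2485°.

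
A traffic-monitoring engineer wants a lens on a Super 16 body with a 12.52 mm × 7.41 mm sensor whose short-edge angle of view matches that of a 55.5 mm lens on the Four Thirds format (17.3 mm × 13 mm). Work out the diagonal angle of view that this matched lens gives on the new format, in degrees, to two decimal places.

25.90°

Equal short-edge AOV ⇒ f₂ = f₁ · 7.41/13 = 55.5 × 0.57000 ≈ 31.6350 mm.
Sensor diagonal = √(12.52² + 7.41²) = √211.6585 ≈ 14.5485 mm.
Diagonal AOV on the new format = 2·arctan(14.5485 / (2 × 31.6350)) = 2·arctan(0.22994) ≈ 25.8993°.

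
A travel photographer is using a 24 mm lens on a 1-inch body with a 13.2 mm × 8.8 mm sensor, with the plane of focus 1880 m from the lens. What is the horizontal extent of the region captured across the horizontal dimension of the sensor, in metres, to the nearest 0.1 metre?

dₒ: 1880 m = 1.88e+06 mm.
Similar triangles through the lens centre give W/dₒ = w/dᵢ; with 1/f = 1/dₒ + 1/dᵢ this gives W = w·(dₒ − f)/f.
W = 13.2 mm × (1.88e+06 − 24) / 24 = 13.2 × 78332.3333 ≈ 1033986.800 mm = 1033.99 m.

1034.0 m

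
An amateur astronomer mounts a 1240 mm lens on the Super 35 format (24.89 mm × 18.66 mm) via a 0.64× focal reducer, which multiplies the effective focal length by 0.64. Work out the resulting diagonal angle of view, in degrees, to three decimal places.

Effective focal length f = 1240 × 0.64 = 793.6 mm.
Sensor diagonal = √(24.89² + 18.66²) = √967.7077 ≈ 31.1080 mm.
α = 2·arctan(31.108 / (2 × 793.6)) = 2·arctan(0.01960) ≈ 2.2456°.

2.246°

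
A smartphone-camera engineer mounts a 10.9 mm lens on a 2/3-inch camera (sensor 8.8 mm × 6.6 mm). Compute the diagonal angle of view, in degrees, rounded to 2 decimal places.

Sensor diagonal = √(8.8² + 6.6²) = √121.0000 ≈ 11.0000 mm.
Angle of view α = 2·arctan(d/2f) with d = 11.0000 mm and f = 10.9 mm.
d/2f = 0.50459; arctan(0.50459) ≈ 26.7749°, so α ≈ 53.5498°.

53.55°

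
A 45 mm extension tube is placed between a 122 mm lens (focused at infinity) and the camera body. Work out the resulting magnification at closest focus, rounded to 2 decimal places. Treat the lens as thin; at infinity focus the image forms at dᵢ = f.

The tube moves the image plane from f to f + e, so dᵢ = 122 + 45 = 167 mm. Focus is achieved when 1/f = 1/dₒ + 1/dᵢ, giving dₒ = 1/(1/f − 1/(f+e)).
Magnification m = dᵢ/dₒ = (f+e)·(1/f − 1/(f+e)) = e/f = 45/122 ≈ 0.3689.

0.37×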